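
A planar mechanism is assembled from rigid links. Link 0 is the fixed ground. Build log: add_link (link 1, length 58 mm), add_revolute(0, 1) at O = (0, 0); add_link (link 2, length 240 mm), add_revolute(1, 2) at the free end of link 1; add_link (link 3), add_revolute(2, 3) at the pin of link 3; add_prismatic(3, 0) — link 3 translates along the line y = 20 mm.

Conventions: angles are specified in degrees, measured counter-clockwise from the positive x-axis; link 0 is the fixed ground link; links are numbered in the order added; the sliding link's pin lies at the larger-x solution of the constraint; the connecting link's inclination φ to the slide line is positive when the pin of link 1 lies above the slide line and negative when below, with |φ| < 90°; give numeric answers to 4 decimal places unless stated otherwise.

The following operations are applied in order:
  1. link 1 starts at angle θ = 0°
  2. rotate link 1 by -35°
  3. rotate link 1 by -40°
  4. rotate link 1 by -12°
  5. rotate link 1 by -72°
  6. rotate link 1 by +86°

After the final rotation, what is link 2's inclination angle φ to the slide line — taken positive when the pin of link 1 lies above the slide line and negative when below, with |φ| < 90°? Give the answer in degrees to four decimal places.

geometry: r = 58 mm, L = 240 mm, e = 20 mm; θ starts at 0°
rotate link 1 by -35°: θ ← 0° -35° = -35°
rotate link 1 by -40°: θ ← -35° -40° = -75°
rotate link 1 by -12°: θ ← -75° -12° = -87°
rotate link 1 by -72°: θ ← -87° -72° = -159°
rotate link 1 by +86°: θ ← -159° +86° = -73°
h = r sin θ − e = -55.465676 − 20 = -75.465676
sin φ = h / L = -75.465676 / 240 = -0.31444032
φ = arcsin(-0.31444032) = -18.327029°

-18.3270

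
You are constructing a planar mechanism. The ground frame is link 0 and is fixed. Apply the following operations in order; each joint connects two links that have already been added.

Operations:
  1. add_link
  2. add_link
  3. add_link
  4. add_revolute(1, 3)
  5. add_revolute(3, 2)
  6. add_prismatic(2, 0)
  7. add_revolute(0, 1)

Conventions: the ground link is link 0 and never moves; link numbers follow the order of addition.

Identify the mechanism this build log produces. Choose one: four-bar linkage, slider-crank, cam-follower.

links: 4 (incl. ground); joints: 3 revolute, 1 prismatic, 0 higher (cam) pair, forming one closed loop
4 links, 3 revolutes + 1 prismatic in one loop → slider-crank

slider-crank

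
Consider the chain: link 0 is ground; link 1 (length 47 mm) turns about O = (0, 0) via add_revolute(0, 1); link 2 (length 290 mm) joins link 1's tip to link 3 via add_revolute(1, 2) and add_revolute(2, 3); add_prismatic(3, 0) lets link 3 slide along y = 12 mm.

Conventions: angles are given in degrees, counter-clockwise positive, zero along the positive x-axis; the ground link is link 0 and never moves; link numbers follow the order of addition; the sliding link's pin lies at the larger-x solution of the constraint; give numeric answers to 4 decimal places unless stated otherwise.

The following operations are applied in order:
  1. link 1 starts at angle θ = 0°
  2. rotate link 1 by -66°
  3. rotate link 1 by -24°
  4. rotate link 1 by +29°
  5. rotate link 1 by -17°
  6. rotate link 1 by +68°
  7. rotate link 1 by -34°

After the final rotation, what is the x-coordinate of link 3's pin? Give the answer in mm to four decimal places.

geometry: r = 47 mm, L = 290 mm, e = 12 mm; θ starts at 0°
rotate link 1 by -66°: θ ← 0° -66° = -66°
rotate link 1 by -24°: θ ← -66° -24° = -90°
rotate link 1 by +29°: θ ← -90° +29° = -61°
rotate link 1 by -17°: θ ← -61° -17° = -78°
rotate link 1 by +68°: θ ← -78° +68° = -10°
rotate link 1 by -34°: θ ← -10° -34° = -44°
crank pin P = (r cos θ, r sin θ) = (33.808971, -32.648943)
h = r sin θ − e = -32.648943 − 12 = -44.648943
x = r cos θ + √(L² − h²) = 33.808971 + 286.542269 = 320.351239

320.3512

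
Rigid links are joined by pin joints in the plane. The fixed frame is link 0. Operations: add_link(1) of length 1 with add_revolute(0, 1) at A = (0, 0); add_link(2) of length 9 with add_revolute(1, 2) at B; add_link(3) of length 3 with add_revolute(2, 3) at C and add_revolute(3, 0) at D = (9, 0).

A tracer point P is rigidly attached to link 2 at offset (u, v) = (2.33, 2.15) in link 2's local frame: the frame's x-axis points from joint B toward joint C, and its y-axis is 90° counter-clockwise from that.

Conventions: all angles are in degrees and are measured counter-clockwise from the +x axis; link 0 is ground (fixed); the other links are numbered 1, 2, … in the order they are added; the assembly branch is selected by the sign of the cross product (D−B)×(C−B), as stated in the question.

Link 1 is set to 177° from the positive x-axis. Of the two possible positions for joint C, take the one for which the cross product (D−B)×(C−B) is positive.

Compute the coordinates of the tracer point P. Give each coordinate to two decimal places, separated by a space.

A=(0,0), D=(9.00,0)
B = A + 1.00·(cos177°, sin177°) = (-0.9986, 0.0523)
|BD| = 9.9988
circle(B,9.00) ∩ circle(D,3.00): a=8.5998, h=2.6539
  candidates: C₊=(7.6150,2.6611) cross=26.535; C₋=(7.5872,-2.6465) cross=-26.535
  branch + wants cross > 0 → take C=(7.6150,2.6611) (cross=26.535)
ex = (C−B)/|BC| = (0.9571,0.2899); ey = (-0.2899,0.9571)
P = B + 2.33·ex + 2.15·ey = (0.6081,2.7854)

0.61 2.79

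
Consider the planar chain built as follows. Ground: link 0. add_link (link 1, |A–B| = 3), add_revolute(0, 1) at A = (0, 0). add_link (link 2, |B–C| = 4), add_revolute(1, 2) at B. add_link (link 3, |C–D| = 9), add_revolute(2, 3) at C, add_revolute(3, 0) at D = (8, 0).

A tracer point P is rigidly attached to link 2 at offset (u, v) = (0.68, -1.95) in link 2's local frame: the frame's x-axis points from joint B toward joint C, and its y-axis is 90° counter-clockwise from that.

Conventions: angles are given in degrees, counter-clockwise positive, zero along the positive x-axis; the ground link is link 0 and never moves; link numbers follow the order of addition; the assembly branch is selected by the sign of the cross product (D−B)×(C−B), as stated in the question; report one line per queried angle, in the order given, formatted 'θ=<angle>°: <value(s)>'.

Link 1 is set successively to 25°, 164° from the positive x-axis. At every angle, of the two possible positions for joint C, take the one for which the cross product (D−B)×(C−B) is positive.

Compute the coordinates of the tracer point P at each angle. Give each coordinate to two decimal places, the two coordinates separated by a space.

A=(0,0), D=(8.00,0)
θ=25°: B = A + 3.00·(cos25°, sin25°) = (2.7189, 1.2679)
θ=25°: |BD| = 5.4311
θ=25°: circle(B,4.00) ∩ circle(D,9.00): a=-3.2684, h=2.3059
θ=25°:   candidates: C₊=(0.0791,4.2731) cross=12.524; C₋=(-0.9975,-0.2114) cross=-12.524
θ=25°:   branch + wants cross > 0 → take C=(0.0791,4.2731) (cross=12.524)
θ=25°: ex = (C−B)/|BC| = (-0.6600,0.7513); ey = (-0.7513,-0.6600)
θ=25°: P = B + 0.68·ex + -1.95·ey = (3.7352,3.0657)
θ=164°: B = A + 3.00·(cos164°, sin164°) = (-2.8838, 0.8269)
θ=164°: |BD| = 10.9152
θ=164°: circle(B,4.00) ∩ circle(D,9.00): a=2.4801, h=3.1384
θ=164°:   candidates: C₊=(-0.1731,3.7684) cross=34.256; C₋=(-0.6486,-2.4903) cross=-34.256
θ=164°:   branch + wants cross > 0 → take C=(-0.1731,3.7684) (cross=34.256)
θ=164°: ex = (C−B)/|BC| = (0.6777,0.7354); ey = (-0.7354,0.6777)
θ=164°: P = B + 0.68·ex + -1.95·ey = (-0.9890,0.0055)

θ=25°: 3.74 3.07
θ=164°: -0.99 0.01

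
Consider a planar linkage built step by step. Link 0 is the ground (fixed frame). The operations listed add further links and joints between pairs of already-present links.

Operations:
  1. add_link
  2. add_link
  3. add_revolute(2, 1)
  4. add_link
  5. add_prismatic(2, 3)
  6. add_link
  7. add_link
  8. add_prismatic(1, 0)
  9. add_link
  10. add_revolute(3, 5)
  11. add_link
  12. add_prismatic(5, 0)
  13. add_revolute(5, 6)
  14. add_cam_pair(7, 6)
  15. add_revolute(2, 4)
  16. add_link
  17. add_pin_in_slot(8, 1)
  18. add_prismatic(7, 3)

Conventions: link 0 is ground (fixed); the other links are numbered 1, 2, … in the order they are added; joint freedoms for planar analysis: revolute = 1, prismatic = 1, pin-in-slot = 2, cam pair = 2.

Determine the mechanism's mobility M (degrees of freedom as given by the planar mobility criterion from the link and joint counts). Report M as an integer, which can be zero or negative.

link 0 = ground. State L|J1|J2 = 1|0|0
+link1  2|0|0
+link2  3|0|0
R(2,1) f=1→J1  3|1|0
+link3  4|1|0
P(2,3) f=1→J1  4|2|0
+link4  5|2|0
+link5  6|2|0
P(1,0) f=1→J1  6|3|0
+link6  7|3|0
R(3,5) f=1→J1  7|4|0
+link7  8|4|0
P(5,0) f=1→J1  8|5|0
R(5,6) f=1→J1  8|6|0
C(7,6) f=2→J2  8|6|1
R(2,4) f=1→J1  8|7|1
+link8  9|7|1
PS(8,1) f=2→J2  9|7|2
P(7,3) f=1→J1  9|8|2
M = 3(9−1)−2·8−2 = 24−16−2 = 6

M = 6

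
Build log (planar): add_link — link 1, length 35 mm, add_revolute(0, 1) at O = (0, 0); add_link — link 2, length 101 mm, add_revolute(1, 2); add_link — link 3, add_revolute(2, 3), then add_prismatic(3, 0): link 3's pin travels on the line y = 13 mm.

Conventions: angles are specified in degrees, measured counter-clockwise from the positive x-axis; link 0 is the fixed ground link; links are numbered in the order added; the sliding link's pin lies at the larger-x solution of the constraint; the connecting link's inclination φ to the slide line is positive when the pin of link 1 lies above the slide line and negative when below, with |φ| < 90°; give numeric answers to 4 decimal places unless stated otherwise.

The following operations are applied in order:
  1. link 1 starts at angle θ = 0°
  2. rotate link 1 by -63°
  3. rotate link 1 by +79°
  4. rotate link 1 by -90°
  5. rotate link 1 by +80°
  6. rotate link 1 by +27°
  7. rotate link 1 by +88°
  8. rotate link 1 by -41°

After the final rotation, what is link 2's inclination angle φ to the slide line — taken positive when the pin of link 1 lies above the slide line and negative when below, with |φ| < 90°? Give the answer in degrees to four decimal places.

geometry: r = 35 mm, L = 101 mm, e = 13 mm; θ starts at 0°
rotate link 1 by -63°: θ ← 0° -63° = -63°
rotate link 1 by +79°: θ ← -63° +79° = 16°
rotate link 1 by -90°: θ ← 16° -90° = -74°
rotate link 1 by +80°: θ ← -74° +80° = 6°
rotate link 1 by +27°: θ ← 6° +27° = 33°
rotate link 1 by +88°: θ ← 33° +88° = 121°
rotate link 1 by -41°: θ ← 121° -41° = 80°
h = r sin θ − e = 34.468271 − 13 = 21.468271
sin φ = h / L = 21.468271 / 101 = 0.21255714
φ = arcsin(0.21255714) = 12.272250°

12.2722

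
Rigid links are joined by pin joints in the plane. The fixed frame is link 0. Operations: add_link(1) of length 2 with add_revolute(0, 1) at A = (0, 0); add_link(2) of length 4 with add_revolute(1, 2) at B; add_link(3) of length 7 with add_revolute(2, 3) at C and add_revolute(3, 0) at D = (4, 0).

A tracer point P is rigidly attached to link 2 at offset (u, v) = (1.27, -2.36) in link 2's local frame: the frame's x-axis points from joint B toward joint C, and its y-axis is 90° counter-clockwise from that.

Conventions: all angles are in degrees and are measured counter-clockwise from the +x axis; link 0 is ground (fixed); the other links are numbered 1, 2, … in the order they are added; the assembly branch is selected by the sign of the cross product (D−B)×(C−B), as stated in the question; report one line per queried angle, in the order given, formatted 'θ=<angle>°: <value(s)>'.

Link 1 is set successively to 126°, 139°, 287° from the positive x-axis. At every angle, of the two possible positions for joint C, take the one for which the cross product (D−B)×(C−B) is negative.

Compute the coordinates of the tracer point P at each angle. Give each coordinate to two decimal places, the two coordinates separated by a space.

A=(0,0), D=(4.00,0)
θ=126°: B = A + 2.00·(cos126°, sin126°) = (-1.1756, 1.6180)
θ=126°: |BD| = 5.4226
θ=126°: circle(B,4.00) ∩ circle(D,7.00): a=-0.3315, h=3.9862
θ=126°:   candidates: C₊=(-0.3025,5.5216) cross=21.616; C₋=(-2.6814,-2.0877) cross=-21.616
θ=126°:   branch - wants cross < 0 → take C=(-2.6814,-2.0877) (cross=-21.616)
θ=126°: ex = (C−B)/|BC| = (-0.3765,-0.9264); ey = (0.9264,-0.3765)
θ=126°: P = B + 1.27·ex + -2.36·ey = (-3.8401,1.3299)
θ=139°: B = A + 2.00·(cos139°, sin139°) = (-1.5094, 1.3121)
θ=139°: |BD| = 5.6635
θ=139°: circle(B,4.00) ∩ circle(D,7.00): a=-0.0816, h=3.9992
θ=139°:   candidates: C₊=(-0.6623,5.2214) cross=22.649; C₋=(-2.5154,-2.5593) cross=-22.649
θ=139°:   branch - wants cross < 0 → take C=(-2.5154,-2.5593) (cross=-22.649)
θ=139°: ex = (C−B)/|BC| = (-0.2515,-0.9679); ey = (0.9679,-0.2515)
θ=139°: P = B + 1.27·ex + -2.36·ey = (-4.1130,0.6764)
θ=287°: B = A + 2.00·(cos287°, sin287°) = (0.5847, -1.9126)
θ=287°: |BD| = 3.9143
θ=287°: circle(B,4.00) ∩ circle(D,7.00): a=-2.2581, h=3.3017
θ=287°:   candidates: C₊=(-2.9987,-0.1353) cross=12.924; C₋=(0.2278,-5.8967) cross=-12.924
θ=287°:   branch - wants cross < 0 → take C=(0.2278,-5.8967) (cross=-12.924)
θ=287°: ex = (C−B)/|BC| = (-0.0892,-0.9960); ey = (0.9960,-0.0892)
θ=287°: P = B + 1.27·ex + -2.36·ey = (-1.8792,-2.9669)

θ=126°: -3.84 1.33
θ=139°: -4.11 0.68
θ=287°: -1.88 -2.97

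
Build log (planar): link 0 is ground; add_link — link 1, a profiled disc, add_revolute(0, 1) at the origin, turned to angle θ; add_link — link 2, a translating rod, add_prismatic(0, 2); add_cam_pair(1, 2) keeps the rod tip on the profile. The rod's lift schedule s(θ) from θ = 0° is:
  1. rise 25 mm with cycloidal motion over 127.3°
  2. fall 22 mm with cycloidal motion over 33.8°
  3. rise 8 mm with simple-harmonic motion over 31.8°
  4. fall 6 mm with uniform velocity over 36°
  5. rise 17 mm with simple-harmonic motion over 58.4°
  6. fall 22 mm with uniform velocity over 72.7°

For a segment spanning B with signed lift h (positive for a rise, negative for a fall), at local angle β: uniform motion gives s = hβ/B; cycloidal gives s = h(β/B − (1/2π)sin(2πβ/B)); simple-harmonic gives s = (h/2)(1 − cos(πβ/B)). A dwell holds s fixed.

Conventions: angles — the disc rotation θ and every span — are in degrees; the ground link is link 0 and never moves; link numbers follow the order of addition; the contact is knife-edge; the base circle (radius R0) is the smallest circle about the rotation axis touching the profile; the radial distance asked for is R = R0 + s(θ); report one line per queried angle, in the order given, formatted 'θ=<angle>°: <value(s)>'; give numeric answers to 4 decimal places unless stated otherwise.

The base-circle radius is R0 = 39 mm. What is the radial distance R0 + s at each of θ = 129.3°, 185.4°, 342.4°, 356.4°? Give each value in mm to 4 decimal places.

seg 1 [0°–127.3°] cycloidal, h=25: full span → s += 25 → s = 25.0000
seg 2 [127.3°–161.1°] cycloidal, h=-22: θ=129.3° here. β=2, B=33.8. -22·(0.0592 − sin(2π·0.0592)/(2π)) = -0.0298 → s = 24.9702
seg 2 [127.3°–161.1°] cycloidal, h=-22: full span → s += -22 → s = 3.0000
seg 3 [161.1°–192.9°] simple-harmonic, h=8: θ=185.4° here. β=24.3, B=31.8. 8/2·(1 − cos(π·0.7642)) = 6.9513 → s = 9.9513
seg 3 [161.1°–192.9°] simple-harmonic, h=8: full span → s += 8 → s = 11.0000
seg 4 [192.9°–228.9°] uniform, h=-6: full span → s += -6 → s = 5.0000
seg 5 [228.9°–287.3°] simple-harmonic, h=17: full span → s += 17 → s = 22.0000
seg 6 [287.3°–360°] uniform, h=-22: θ=342.4° here. β=55.1, B=72.7. -22·55.1/72.7 = -16.6740 → s = 5.3260
seg 6 [287.3°–360°] uniform, h=-22: θ=356.4° here. β=69.1, B=72.7. -22·69.1/72.7 = -20.9106 → s = 1.0894
θ=129.3°: R = R0 + s = 39 + 24.9702 = 63.9702
θ=185.4°: R = R0 + s = 39 + 9.9513 = 48.9513
θ=342.4°: R = R0 + s = 39 + 5.3260 = 44.3260
θ=356.4°: R = R0 + s = 39 + 1.0894 = 40.0894

θ=129.3°: 63.9702
θ=185.4°: 48.9513
θ=342.4°: 44.3260
θ=356.4°: 40.0894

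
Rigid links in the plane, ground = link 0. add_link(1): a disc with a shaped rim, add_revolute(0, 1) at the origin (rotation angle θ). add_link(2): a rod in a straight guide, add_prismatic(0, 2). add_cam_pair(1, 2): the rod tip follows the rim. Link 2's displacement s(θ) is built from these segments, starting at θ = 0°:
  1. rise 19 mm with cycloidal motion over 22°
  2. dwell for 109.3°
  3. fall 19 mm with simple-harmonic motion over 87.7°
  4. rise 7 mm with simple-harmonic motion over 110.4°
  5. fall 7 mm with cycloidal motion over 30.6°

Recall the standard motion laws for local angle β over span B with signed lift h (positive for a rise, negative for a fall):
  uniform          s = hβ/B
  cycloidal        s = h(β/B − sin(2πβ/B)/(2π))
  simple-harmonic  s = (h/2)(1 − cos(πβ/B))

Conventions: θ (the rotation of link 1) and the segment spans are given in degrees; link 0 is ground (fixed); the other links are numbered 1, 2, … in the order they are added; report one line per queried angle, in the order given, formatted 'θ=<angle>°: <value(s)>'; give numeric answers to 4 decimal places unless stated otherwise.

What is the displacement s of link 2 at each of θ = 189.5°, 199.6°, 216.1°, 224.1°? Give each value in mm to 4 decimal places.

segment 1 (0° to 22°, cycloidal, h = 19) is passed completely: s = 0.0000 + (19) = 19.0000
segment 2 (22° to 131.3°, dwell): s unchanged at 19.0000
θ = 189.5° falls in segment 3 (131.3° to 219°, simple-harmonic, h = -19): β = 189.5 − 131.3 = 58.2°, B = 87.7°; Δs = -19/2·(1 − cos(π·0.6636)) = -14.1712; s = 19.0000 − 14.1712 = 4.8288
θ = 199.6° falls in segment 3 (131.3° to 219°, simple-harmonic, h = -19): β = 199.6 − 131.3 = 68.3°, B = 87.7°; Δs = -19/2·(1 − cos(π·0.7788)) = -16.7968; s = 19.0000 − 16.7968 = 2.2032
θ = 216.1° falls in segment 3 (131.3° to 219°, simple-harmonic, h = -19): β = 216.1 − 131.3 = 84.8°, B = 87.7°; Δs = -19/2·(1 − cos(π·0.9669)) = -18.9488; s = 19.0000 − 18.9488 = 0.0512
segment 3 (131.3° to 219°, simple-harmonic, h = -19) is passed completely: s = 19.0000 + (-19) = 0.0000
θ = 224.1° falls in segment 4 (219° to 329.4°, simple-harmonic, h = 7): β = 224.1 − 219 = 5.1°, B = 110.4°; Δs = 7/2·(1 − cos(π·0.0462)) = 0.0368; s = 0.0000 + 0.0368 = 0.0368

θ=189.5°: 4.8288
θ=199.6°: 2.2032
θ=216.1°: 0.0512
θ=224.1°: 0.0368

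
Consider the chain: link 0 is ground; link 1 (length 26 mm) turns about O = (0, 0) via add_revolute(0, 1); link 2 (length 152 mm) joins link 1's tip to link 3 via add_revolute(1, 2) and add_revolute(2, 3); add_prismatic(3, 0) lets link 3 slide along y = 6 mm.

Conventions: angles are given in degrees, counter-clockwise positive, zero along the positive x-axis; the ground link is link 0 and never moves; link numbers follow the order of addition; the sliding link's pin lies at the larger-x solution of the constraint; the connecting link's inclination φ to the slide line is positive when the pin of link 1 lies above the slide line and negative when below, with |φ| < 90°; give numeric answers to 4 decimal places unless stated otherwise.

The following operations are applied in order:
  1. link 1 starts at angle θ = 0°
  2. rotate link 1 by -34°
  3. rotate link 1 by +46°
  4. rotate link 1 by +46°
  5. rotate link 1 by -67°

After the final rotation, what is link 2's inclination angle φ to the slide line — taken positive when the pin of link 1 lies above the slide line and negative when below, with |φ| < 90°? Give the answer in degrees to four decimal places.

geometry: r = 26 mm, L = 152 mm, e = 6 mm; θ starts at 0°
rotate link 1 by -34°: θ ← 0° -34° = -34°
rotate link 1 by +46°: θ ← -34° +46° = 12°
rotate link 1 by +46°: θ ← 12° +46° = 58°
rotate link 1 by -67°: θ ← 58° -67° = -9°
h = r sin θ − e = -4.067296 − 6 = -10.067296
sin φ = h / L = -10.067296 / 152 = -0.06623221
φ = arcsin(-0.06623221) = -3.797606°

-3.7976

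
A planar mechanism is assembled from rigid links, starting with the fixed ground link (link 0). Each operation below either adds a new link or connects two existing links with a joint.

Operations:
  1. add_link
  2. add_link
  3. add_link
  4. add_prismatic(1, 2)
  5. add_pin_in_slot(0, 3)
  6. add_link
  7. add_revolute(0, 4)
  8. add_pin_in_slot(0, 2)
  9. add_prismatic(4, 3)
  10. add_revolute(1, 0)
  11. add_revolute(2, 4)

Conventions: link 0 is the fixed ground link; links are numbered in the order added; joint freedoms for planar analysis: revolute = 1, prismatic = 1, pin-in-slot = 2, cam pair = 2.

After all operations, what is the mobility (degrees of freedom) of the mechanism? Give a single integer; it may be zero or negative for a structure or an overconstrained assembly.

(L,J1,J2)=(1,0,0); link0 fixed
link1: (2,0,0)
link2: (3,0,0)
link3: (4,0,0)
P 1-2 [J1]: (4,1,0)
PS 0-3 [J2]: (4,1,1)
link4: (5,1,1)
R 0-4 [J1]: (5,2,1)
PS 0-2 [J2]: (5,2,2)
P 4-3 [J1]: (5,3,2)
R 1-0 [J1]: (5,4,2)
R 2-4 [J1]: (5,5,2)
Grübler: 3·4 − 2·5 − 2 = 0

M = 0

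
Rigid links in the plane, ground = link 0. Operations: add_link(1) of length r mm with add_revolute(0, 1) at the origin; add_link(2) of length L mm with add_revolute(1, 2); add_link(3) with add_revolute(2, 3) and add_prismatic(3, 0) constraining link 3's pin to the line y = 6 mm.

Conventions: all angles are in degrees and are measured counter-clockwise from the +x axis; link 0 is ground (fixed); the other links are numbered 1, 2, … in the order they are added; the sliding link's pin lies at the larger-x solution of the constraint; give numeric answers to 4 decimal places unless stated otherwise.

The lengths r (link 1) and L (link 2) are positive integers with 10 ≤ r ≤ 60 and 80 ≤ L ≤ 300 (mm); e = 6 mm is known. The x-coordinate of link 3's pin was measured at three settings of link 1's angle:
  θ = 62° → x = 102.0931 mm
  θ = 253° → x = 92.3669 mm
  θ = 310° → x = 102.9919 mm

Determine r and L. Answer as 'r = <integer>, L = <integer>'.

constraint per measurement: (x − r cos θ)² + (r sin θ − e)² = L²
subtracting the θ₁ and θ₂ equations cancels the r² and L² terms:
r = (x₁² − x₂²) / (2[(x₁cos θ₁ + e sin θ₁) − (x₂cos θ₂ + e sin θ₂)]) = 11.0000 → r = 11
L² = (x₁ − r cos θ₁)² + (r sin θ₁ − e)² = 9408.9962 → L = 97.0000 → L = 97
check at θ₃=310°: x = 102.9919 (printed 102.9919) ✓

r = 11, L = 97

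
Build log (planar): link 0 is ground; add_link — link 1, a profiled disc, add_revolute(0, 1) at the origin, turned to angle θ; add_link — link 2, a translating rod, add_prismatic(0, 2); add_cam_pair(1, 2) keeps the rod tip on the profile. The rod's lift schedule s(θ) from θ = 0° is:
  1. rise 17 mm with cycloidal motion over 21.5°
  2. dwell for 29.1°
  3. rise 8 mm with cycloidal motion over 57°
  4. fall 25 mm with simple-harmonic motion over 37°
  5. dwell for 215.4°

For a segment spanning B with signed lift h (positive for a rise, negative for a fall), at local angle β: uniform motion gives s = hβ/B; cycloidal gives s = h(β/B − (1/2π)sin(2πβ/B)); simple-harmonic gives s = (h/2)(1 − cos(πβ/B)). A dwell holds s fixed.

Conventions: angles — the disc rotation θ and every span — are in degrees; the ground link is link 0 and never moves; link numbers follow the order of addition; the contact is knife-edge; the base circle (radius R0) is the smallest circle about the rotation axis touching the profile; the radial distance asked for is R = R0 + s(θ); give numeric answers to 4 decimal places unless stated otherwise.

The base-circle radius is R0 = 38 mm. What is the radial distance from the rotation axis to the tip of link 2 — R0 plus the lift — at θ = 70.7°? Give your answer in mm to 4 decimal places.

seg 1 [0°–21.5°] cycloidal, h=17: full span → s += 17 → s = 17.0000
seg 2 [21.5°–50.6°] dwell: s stays 17.0000
seg 3 [50.6°–107.6°] cycloidal, h=8: θ=70.7° here. β=20.1, B=57. 8·(0.3526 − sin(2π·0.3526)/(2π)) = 1.8035 → s = 18.8035
R = R0 + s = 38 + 18.8035 = 56.8035

56.8035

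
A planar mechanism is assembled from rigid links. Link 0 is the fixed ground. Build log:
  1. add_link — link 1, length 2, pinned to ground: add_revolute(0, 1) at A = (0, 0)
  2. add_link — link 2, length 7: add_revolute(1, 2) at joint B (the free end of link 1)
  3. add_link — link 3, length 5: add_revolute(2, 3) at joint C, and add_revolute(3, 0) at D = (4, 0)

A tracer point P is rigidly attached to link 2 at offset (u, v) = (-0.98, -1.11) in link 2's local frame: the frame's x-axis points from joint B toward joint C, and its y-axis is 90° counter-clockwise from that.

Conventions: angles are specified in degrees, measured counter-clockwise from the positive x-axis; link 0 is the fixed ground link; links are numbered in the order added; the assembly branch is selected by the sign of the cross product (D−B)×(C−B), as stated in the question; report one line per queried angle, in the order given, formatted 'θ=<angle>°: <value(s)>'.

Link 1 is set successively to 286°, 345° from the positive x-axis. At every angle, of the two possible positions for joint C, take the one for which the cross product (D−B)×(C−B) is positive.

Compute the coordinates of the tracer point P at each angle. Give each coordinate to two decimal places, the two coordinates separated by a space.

A=(0,0), D=(4.00,0)
θ=286°: B = A + 2.00·(cos286°, sin286°) = (0.5513, -1.9225)
θ=286°: |BD| = 3.9484
θ=286°: circle(B,7.00) ∩ circle(D,5.00): a=5.0134, h=4.8853
θ=286°:   candidates: C₊=(2.5515,4.7856) cross=19.289; C₋=(7.3089,-3.7485) cross=-19.289
θ=286°:   branch + wants cross > 0 → take C=(2.5515,4.7856) (cross=19.289)
θ=286°: ex = (C−B)/|BC| = (0.2858,0.9583); ey = (-0.9583,0.2858)
θ=286°: P = B + -0.98·ex + -1.11·ey = (1.3350,-3.1788)
θ=345°: B = A + 2.00·(cos345°, sin345°) = (1.9319, -0.5176)
θ=345°: |BD| = 2.1319
θ=345°: circle(B,7.00) ∩ circle(D,5.00): a=6.6946, h=2.0450
θ=345°:   candidates: C₊=(7.9296,3.0916) cross=4.360; C₋=(8.9227,-0.8759) cross=-4.360
θ=345°:   branch + wants cross > 0 → take C=(7.9296,3.0916) (cross=4.360)
θ=345°: ex = (C−B)/|BC| = (0.8568,0.5156); ey = (-0.5156,0.8568)
θ=345°: P = B + -0.98·ex + -1.11·ey = (1.6645,-1.9740)

θ=286°: 1.33 -3.18
θ=345°: 1.66 -1.97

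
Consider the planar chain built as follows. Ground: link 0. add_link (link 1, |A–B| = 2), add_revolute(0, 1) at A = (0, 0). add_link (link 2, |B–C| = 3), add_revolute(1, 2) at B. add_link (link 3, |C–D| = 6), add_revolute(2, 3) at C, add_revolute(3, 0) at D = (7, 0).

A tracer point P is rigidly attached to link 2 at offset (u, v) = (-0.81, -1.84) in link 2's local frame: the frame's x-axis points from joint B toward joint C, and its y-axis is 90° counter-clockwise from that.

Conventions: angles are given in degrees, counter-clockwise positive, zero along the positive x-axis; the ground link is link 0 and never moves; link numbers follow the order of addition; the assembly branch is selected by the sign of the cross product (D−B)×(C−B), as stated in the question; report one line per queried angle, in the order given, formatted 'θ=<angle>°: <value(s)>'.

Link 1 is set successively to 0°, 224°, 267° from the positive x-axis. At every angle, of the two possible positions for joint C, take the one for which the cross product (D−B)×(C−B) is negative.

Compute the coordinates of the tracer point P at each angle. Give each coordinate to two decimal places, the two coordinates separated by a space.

A=(0,0), D=(7.00,0)
θ=0°: B = A + 2.00·(cos0°, sin0°) = (2.0000, 0.0000)
θ=0°: |BD| = 5.0000
θ=0°: circle(B,3.00) ∩ circle(D,6.00): a=-0.2000, h=2.9933
θ=0°:   candidates: C₊=(1.8000,2.9933) cross=14.967; C₋=(1.8000,-2.9933) cross=-14.967
θ=0°:   branch - wants cross < 0 → take C=(1.8000,-2.9933) (cross=-14.967)
θ=0°: ex = (C−B)/|BC| = (-0.0667,-0.9978); ey = (0.9978,-0.0667)
θ=0°: P = B + -0.81·ex + -1.84·ey = (0.2181,0.9309)
θ=224°: B = A + 2.00·(cos224°, sin224°) = (-1.4387, -1.3893)
θ=224°: |BD| = 8.5523
θ=224°: circle(B,3.00) ∩ circle(D,6.00): a=2.6976, h=1.3126
θ=224°:   candidates: C₊=(1.0099,0.3441) cross=11.226; C₋=(1.4363,-2.2462) cross=-11.226
θ=224°:   branch - wants cross < 0 → take C=(1.4363,-2.2462) (cross=-11.226)
θ=224°: ex = (C−B)/|BC| = (0.9583,-0.2856); ey = (0.2856,0.9583)
θ=224°: P = B + -0.81·ex + -1.84·ey = (-2.7405,-2.9213)
θ=267°: B = A + 2.00·(cos267°, sin267°) = (-0.1047, -1.9973)
θ=267°: |BD| = 7.3801
θ=267°: circle(B,3.00) ∩ circle(D,6.00): a=1.8608, h=2.3532
θ=267°:   candidates: C₊=(1.0498,0.7717) cross=17.367; C₋=(2.3235,-3.7591) cross=-17.367
θ=267°:   branch - wants cross < 0 → take C=(2.3235,-3.7591) (cross=-17.367)
θ=267°: ex = (C−B)/|BC| = (0.8094,-0.5873); ey = (0.5873,0.8094)
θ=267°: P = B + -0.81·ex + -1.84·ey = (-1.8408,-3.0109)

θ=0°: 0.22 0.93
θ=224°: -2.74 -2.92
θ=267°: -1.84 -3.01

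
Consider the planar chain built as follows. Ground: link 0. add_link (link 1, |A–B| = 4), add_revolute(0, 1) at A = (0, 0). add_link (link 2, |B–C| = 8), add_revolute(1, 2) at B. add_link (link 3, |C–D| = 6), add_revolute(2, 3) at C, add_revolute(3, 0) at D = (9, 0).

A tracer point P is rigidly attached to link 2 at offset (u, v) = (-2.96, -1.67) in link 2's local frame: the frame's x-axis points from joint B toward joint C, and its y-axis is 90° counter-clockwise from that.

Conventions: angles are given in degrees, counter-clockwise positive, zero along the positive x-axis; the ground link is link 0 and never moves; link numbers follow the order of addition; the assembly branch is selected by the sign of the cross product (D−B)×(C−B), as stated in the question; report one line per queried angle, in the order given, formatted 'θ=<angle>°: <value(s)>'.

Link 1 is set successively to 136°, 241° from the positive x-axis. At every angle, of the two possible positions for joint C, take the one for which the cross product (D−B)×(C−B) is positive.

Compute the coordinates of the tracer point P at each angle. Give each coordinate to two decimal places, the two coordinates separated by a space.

A=(0,0), D=(9.00,0)
θ=136°: B = A + 4.00·(cos136°, sin136°) = (-2.8774, 2.7786)
θ=136°: |BD| = 12.1981
θ=136°: circle(B,8.00) ∩ circle(D,6.00): a=7.2468, h=3.3889
θ=136°:   candidates: C₊=(4.9508,4.4277) cross=41.338; C₋=(3.4069,-2.1719) cross=-41.338
θ=136°:   branch + wants cross > 0 → take C=(4.9508,4.4277) (cross=41.338)
θ=136°: ex = (C−B)/|BC| = (0.9785,0.2061); ey = (-0.2061,0.9785)
θ=136°: P = B + -2.96·ex + -1.67·ey = (-5.4296,0.5344)
θ=241°: B = A + 4.00·(cos241°, sin241°) = (-1.9392, -3.4985)
θ=241°: |BD| = 11.4850
θ=241°: circle(B,8.00) ∩ circle(D,6.00): a=6.9615, h=3.9418
θ=241°:   candidates: C₊=(3.4907,2.3765) cross=45.271; C₋=(5.8921,-5.1324) cross=-45.271
θ=241°:   branch + wants cross > 0 → take C=(3.4907,2.3765) (cross=45.271)
θ=241°: ex = (C−B)/|BC| = (0.6787,0.7344); ey = (-0.7344,0.6787)
θ=241°: P = B + -2.96·ex + -1.67·ey = (-2.7219,-6.8057)

θ=136°: -5.43 0.53
θ=241°: -2.72 -6.81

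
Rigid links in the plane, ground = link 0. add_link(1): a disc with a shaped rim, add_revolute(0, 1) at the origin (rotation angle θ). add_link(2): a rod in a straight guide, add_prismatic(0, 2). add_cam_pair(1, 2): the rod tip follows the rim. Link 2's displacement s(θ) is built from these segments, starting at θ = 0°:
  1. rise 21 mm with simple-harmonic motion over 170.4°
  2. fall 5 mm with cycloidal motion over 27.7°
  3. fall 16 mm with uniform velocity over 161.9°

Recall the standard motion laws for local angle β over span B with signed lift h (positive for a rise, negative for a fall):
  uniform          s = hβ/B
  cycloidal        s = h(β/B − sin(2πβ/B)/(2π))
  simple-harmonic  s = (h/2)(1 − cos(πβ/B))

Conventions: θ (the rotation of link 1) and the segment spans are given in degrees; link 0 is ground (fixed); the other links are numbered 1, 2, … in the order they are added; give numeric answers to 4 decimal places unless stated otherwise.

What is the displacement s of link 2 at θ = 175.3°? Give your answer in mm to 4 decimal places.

segment 1 (0° to 170.4°, simple-harmonic, h = 21) is passed completely: s = 0.0000 + (21) = 21.0000
θ = 175.3° falls in segment 2 (170.4° to 198.1°, cycloidal, h = -5): β = 175.3 − 170.4 = 4.9°, B = 27.7°; Δs = -5·(0.1769 − sin(2π·0.1769)/(2π)) = -0.1712; s = 21.0000 − 0.1712 = 20.8288

20.8288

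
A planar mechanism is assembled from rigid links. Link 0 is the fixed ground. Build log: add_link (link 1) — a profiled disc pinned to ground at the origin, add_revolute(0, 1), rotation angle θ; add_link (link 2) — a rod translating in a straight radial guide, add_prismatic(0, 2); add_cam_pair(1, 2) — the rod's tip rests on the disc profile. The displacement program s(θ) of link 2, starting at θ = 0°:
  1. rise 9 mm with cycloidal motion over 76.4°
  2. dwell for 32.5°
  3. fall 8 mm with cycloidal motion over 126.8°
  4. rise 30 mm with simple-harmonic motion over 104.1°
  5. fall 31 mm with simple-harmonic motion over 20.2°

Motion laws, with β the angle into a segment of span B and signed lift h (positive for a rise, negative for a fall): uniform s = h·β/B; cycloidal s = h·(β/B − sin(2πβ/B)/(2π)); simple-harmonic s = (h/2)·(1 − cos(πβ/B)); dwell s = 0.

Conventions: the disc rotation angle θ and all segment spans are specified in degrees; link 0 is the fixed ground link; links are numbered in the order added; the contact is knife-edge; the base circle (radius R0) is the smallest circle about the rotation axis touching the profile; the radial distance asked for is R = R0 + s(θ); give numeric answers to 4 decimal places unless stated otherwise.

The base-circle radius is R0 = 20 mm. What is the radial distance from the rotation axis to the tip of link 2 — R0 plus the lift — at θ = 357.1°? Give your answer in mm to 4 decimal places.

seg 1 [0°–76.4°] cycloidal, h=9: full span → s += 9 → s = 9.0000
seg 2 [76.4°–108.9°] dwell: s stays 9.0000
seg 3 [108.9°–235.7°] cycloidal, h=-8: full span → s += -8 → s = 1.0000
seg 4 [235.7°–339.8°] simple-harmonic, h=30: full span → s += 30 → s = 31.0000
seg 5 [339.8°–360°] simple-harmonic, h=-31: θ=357.1° here. β=17.3, B=20.2. -31/2·(1 − cos(π·0.8564)) = -29.4500 → s = 1.5500
R = R0 + s = 20 + 1.5500 = 21.5500

21.5500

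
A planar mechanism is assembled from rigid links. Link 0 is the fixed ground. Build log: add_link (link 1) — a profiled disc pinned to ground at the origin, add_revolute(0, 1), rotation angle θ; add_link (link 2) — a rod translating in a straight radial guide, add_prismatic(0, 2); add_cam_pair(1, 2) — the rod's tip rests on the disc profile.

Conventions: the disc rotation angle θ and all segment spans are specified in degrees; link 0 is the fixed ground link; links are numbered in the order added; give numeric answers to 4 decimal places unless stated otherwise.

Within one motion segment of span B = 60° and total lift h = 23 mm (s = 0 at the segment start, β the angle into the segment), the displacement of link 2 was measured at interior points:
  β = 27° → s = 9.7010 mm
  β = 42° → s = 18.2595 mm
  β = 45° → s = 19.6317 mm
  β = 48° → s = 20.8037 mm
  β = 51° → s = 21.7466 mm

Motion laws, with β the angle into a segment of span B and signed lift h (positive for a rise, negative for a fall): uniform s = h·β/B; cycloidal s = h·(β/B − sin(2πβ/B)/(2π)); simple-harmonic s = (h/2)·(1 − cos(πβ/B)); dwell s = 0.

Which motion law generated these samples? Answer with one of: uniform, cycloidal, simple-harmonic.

candidates at β/B = r: uniform s = h·r (linear in β); cycloidal s = h·(r − sin(2πr)/(2π)); simple-harmonic s = (h/2)(1 − cos(πr))
β=27°: printed 9.7010 | uniform 10.3500, cycloidal 9.2188, simple-harmonic 9.7010
β=42°: printed 18.2595 | uniform 16.1000, cycloidal 19.5814, simple-harmonic 18.2595
β=45°: printed 19.6317 | uniform 17.2500, cycloidal 20.9106, simple-harmonic 19.6317
β=48°: printed 20.8037 | uniform 18.4000, cycloidal 21.8814, simple-harmonic 20.8037
β=51°: printed 21.7466 | uniform 19.5500, cycloidal 22.5115, simple-harmonic 21.7466
only one law matches every sample → simple-harmonic

simple-harmonic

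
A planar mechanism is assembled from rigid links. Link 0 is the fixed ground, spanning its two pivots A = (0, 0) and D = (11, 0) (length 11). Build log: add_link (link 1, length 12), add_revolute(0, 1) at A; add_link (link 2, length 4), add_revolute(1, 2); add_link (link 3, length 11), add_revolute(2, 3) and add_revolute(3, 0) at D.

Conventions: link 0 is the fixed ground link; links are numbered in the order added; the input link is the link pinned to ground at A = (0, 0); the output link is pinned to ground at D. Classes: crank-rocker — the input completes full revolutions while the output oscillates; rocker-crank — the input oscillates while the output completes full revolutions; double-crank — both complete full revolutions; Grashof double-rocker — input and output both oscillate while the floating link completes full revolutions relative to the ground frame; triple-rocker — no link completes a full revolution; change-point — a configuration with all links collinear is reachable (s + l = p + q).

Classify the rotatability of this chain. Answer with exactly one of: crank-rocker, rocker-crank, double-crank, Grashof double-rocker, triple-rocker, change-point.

lengths: ground=11, input=12, coupler=4, output=11
sorted: s=4 (shortest), l=12 (longest), p+q=22
s + l = 16 vs p + q = 22
s + l < p + q (Grashof) with shortest = coupler link → Grashof double-rocker

Grashof double-rocker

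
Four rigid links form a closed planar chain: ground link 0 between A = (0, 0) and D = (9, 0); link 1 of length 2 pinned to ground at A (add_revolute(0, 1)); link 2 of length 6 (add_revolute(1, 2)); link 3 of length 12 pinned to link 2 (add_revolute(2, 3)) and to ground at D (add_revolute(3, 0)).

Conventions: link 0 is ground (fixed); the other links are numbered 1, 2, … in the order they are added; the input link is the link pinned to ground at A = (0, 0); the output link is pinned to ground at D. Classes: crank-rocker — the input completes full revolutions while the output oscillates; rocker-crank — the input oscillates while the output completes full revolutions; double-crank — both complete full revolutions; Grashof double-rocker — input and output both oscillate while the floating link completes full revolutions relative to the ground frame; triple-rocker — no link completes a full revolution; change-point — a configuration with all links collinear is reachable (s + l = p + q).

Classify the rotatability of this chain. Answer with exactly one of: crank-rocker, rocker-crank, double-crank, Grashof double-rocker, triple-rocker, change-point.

lengths: ground=9, input=2, coupler=6, output=12
sorted: s=2 (shortest), l=12 (longest), p+q=15
s + l = 14 vs p + q = 15
s + l < p + q (Grashof) with shortest = input link → crank-rocker

crank-rocker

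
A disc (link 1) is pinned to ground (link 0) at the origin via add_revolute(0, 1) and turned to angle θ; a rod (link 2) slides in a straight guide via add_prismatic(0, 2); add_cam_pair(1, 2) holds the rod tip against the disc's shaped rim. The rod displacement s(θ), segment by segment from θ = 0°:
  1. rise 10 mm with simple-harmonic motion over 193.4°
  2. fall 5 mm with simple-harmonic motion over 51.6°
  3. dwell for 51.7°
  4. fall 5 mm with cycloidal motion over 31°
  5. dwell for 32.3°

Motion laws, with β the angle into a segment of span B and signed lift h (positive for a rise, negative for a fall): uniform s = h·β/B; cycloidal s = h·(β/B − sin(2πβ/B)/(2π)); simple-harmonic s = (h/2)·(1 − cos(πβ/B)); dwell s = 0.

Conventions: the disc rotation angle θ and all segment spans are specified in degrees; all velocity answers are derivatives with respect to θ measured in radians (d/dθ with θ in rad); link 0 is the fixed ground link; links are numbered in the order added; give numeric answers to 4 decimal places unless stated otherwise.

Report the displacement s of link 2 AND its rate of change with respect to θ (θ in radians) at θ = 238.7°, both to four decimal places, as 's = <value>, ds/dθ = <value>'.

segment 1 (0° to 193.4°, simple-harmonic, h = 10) is passed completely: s = 0.0000 + (10) = 10.0000
θ = 238.7° falls in segment 2 (193.4° to 245°, simple-harmonic, h = -5): β = 238.7 − 193.4 = 45.3°, B = 51.6°; Δs = -5/2·(1 − cos(π·0.8779)) = -4.8183; s = 10.0000 − 4.8183 = 5.1817
velocity in seg [193.4°–245°] (simple-harmonic), θ in radians: β = 45.3° = 0.7906 rad, B = 51.6° = 0.9006 rad; ds/dθ = (πh/(2B)) sin(πβ/B) = (π·(-5)/(2·0.9006)) sin(π·0.8779) = -3.263636 mm/rad

s = 5.1817, ds/dθ = -3.2636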